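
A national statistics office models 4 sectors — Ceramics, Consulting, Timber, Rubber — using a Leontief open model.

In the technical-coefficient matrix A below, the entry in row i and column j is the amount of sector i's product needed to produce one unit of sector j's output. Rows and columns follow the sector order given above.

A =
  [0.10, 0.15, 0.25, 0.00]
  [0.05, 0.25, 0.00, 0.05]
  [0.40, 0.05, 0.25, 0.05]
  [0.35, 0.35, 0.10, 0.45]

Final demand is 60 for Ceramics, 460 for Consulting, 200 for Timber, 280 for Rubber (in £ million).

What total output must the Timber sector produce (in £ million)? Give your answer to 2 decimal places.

x_3 = 588.58

I − A =
  [   0.90    -0.15    -0.25     0.00]
  [  -0.05     0.75     0.00    -0.05]
  [  -0.40    -0.05     0.75    -0.05]
  [  -0.35    -0.35    -0.10     0.55]
Compute the cofactors C_ij = (−1)^(i+j)·(3×3 minor ij) of I−A; the adjugate is their transpose:
adj(I−A) = Cᵀ =
  [ 0.292250   0.072375   0.099500   0.015625]
  [ 0.035500   0.307375   0.015750   0.029375]
  [ 0.174250   0.076125   0.348750   0.038625]
  [ 0.240250   0.255500   0.136750   0.425000]
det(I−A) = Σ_j (I−A)_1j·C_1j = (0.90)(0.292250) + (-0.15)(0.035500) + (-0.25)(0.174250) + (0.00)(0.240250) = 0.2141375
(I − A)⁻¹ = adj(I−A) / det(I−A) ≈
  [   1.3648     0.3380     0.4647     0.0730]
  [   0.1658     1.4354     0.0736     0.1372]
  [   0.8137     0.3555     1.6286     0.1804]
  [   1.1219     1.1932     0.6386     1.9847]
x = (I − A)⁻¹ d = adj(I−A)·d / det(I−A), with det(I−A) = 0.2141375:
  x_1 = (0.292250·60 + 0.072375·460 + 0.099500·200 + 0.015625·280) / 0.2141375 = 75.1025 / 0.2141375 ≈ 350.72
  x_2 = (0.035500·60 + 0.307375·460 + 0.015750·200 + 0.029375·280) / 0.2141375 = 154.8975 / 0.2141375 ≈ 723.36
  x_3 = (0.174250·60 + 0.076125·460 + 0.348750·200 + 0.038625·280) / 0.2141375 = 126.0375 / 0.2141375 ≈ 588.58
  x_4 = (0.240250·60 + 0.255500·460 + 0.136750·200 + 0.425000·280) / 0.2141375 = 278.295 / 0.2141375 ≈ 1299.61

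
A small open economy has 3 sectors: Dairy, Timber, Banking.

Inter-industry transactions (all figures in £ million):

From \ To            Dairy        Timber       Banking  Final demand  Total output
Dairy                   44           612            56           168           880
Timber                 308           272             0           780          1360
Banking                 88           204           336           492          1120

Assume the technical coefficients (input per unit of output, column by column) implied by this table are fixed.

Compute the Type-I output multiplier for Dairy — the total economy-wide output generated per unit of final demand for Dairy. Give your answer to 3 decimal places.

m_1 = 2.258

Technical coefficients a_ij = z_ij / X_j:
  a_11 = 44/880 = 0.05, a_21 = 308/880 = 0.35, a_31 = 88/880 = 0.10
  a_12 = 612/1360 = 0.45, a_22 = 272/1360 = 0.20, a_32 = 204/1360 = 0.15
  a_13 = 56/1120 = 0.05, a_23 = 0/1120 = 0.00, a_33 = 336/1120 = 0.30
I − A =
  [   0.95    -0.45    -0.05]
  [  -0.35     0.80     0.00]
  [  -0.10    -0.15     0.70]
Cofactors of I−A, C_ij = (−1)^(i+j)·(minor ij) (rows/columns in the sector order above):
  C_11 = (0.80)(0.70) − (0.00)(-0.15) = 0.5600
  C_12 = −[(-0.35)(0.70) − (0.00)(-0.10)] = 0.2450
  C_13 = (-0.35)(-0.15) − (0.80)(-0.10) = 0.1325
  C_21 = −[(-0.45)(0.70) − (-0.05)(-0.15)] = 0.3225
  C_22 = (0.95)(0.70) − (-0.05)(-0.10) = 0.6600
  C_23 = −[(0.95)(-0.15) − (-0.45)(-0.10)] = 0.1875
  C_31 = (-0.45)(0.00) − (-0.05)(0.80) = 0.0400
  C_32 = −[(0.95)(0.00) − (-0.05)(-0.35)] = 0.0175
  C_33 = (0.95)(0.80) − (-0.45)(-0.35) = 0.6025
det(I−A) = Σ_j (I−A)_1j·C_1j = (0.95)(0.5600) + (-0.45)(0.2450) + (-0.05)(0.1325) = 0.415125
adj(I−A) = Cᵀ =
  [ 0.5600   0.3225   0.0400]
  [ 0.2450   0.6600   0.0175]
  [ 0.1325   0.1875   0.6025]
(I − A)⁻¹ = adj(I−A) / det(I−A) ≈
  [   1.3490     0.7769     0.0964]
  [   0.5902     1.5899     0.0422]
  [   0.3192     0.4517     1.4514]
The output multiplier for sector j is the column-j sum of the Leontief inverse (I − A)⁻¹ = adj(I−A) / det(I−A).
Column 1 of adj(I−A): (0.5600, 0.2450, 0.1325); det(I−A) = 0.415125.
m_1 = (0.5600 + 0.2450 + 0.1325) / 0.415125 = 0.9375 / 0.415125 ≈ 2.258.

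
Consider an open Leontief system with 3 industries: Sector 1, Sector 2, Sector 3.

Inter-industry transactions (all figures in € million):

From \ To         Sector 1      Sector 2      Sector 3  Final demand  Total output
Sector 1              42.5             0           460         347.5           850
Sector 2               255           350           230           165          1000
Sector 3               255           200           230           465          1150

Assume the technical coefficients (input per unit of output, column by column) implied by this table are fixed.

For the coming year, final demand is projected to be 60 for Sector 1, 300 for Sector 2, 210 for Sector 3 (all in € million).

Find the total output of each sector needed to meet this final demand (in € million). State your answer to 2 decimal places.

Technical coefficients a_ij = z_ij / X_j:
  a_11 = 42.5/850 = 0.05, a_21 = 255/850 = 0.30, a_31 = 255/850 = 0.30
  a_12 = 0/1000 = 0.00, a_22 = 350/1000 = 0.35, a_32 = 200/1000 = 0.20
  a_13 = 460/1150 = 0.40, a_23 = 230/1150 = 0.20, a_33 = 230/1150 = 0.20
I − A =
  [   0.95     0.00    -0.40]
  [  -0.30     0.65    -0.20]
  [  -0.30    -0.20     0.80]
Cofactors of I−A, C_ij = (−1)^(i+j)·(minor ij) (rows/columns in the sector order above):
  C_11 = (0.65)(0.80) − (-0.20)(-0.20) = 0.4800
  C_12 = −[(-0.30)(0.80) − (-0.20)(-0.30)] = 0.3000
  C_13 = (-0.30)(-0.20) − (0.65)(-0.30) = 0.2550
  C_21 = −[(0.00)(0.80) − (-0.40)(-0.20)] = 0.0800
  C_22 = (0.95)(0.80) − (-0.40)(-0.30) = 0.6400
  C_23 = −[(0.95)(-0.20) − (0.00)(-0.30)] = 0.1900
  C_31 = (0.00)(-0.20) − (-0.40)(0.65) = 0.2600
  C_32 = −[(0.95)(-0.20) − (-0.40)(-0.30)] = 0.3100
  C_33 = (0.95)(0.65) − (0.00)(-0.30) = 0.6175
det(I−A) = Σ_j (I−A)_1j·C_1j = (0.95)(0.4800) + (0.00)(0.3000) + (-0.40)(0.2550) = 0.3540
adj(I−A) = Cᵀ =
  [ 0.4800   0.0800   0.2600]
  [ 0.3000   0.6400   0.3100]
  [ 0.2550   0.1900   0.6175]
(I − A)⁻¹ = adj(I−A) / det(I−A) ≈
  [   1.3559     0.2260     0.7345]
  [   0.8475     1.8079     0.8757]
  [   0.7203     0.5367     1.7444]
x = (I − A)⁻¹ d = adj(I−A)·d / det(I−A), with det(I−A) = 0.3540:
  x_1 = (0.4800·60 + 0.0800·300 + 0.2600·210) / 0.3540 = 107.40 / 0.3540 ≈ 303.39
  x_2 = (0.3000·60 + 0.6400·300 + 0.3100·210) / 0.3540 = 275.10 / 0.3540 ≈ 777.12
  x_3 = (0.2550·60 + 0.1900·300 + 0.6175·210) / 0.3540 = 201.975 / 0.3540 ≈ 570.55

x_1 = 303.39, x_2 = 777.12, x_3 = 570.55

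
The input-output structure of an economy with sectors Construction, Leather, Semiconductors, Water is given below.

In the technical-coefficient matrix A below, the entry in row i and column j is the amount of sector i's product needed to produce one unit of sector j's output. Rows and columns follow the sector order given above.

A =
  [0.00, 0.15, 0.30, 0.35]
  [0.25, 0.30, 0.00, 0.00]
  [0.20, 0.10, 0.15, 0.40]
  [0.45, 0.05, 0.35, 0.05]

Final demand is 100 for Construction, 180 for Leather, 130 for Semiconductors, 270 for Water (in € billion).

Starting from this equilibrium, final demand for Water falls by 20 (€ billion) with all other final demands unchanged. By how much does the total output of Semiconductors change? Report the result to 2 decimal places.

Δx_3 = -27.09

I − A =
  [   1.00    -0.15    -0.30    -0.35]
  [  -0.25     0.70     0.00     0.00]
  [  -0.20    -0.10     0.85    -0.40]
  [  -0.45    -0.05    -0.35     0.95]
Compute the cofactors C_ij = (−1)^(i+j)·(3×3 minor ij) of I−A; the adjugate is their transpose:
adj(I−A) = Cᵀ =
  [ 0.467250   0.161750   0.285250   0.292250]
  [ 0.166875   0.398125   0.101875   0.104375]
  [ 0.287750   0.158250   0.514750   0.322750]
  [ 0.336125   0.155875   0.330125   0.513625]
det(I−A) = Σ_j (I−A)_1j·C_1j = (1.00)(0.467250) + (-0.15)(0.166875) + (-0.30)(0.287750) + (-0.35)(0.336125) = 0.23825
(I − A)⁻¹ = adj(I−A) / det(I−A) ≈
  [   1.9612     0.6789     1.1973     1.2267]
  [   0.7004     1.6710     0.4276     0.4381]
  [   1.2078     0.6642     2.1605     1.3547]
  [   1.4108     0.6542     1.3856     2.1558]
Δx = (I − A)⁻¹ Δd with Δd having -20 in the Water component and 0 elsewhere.
So Δx_3 = L_34 · (-20), where L_34 = adj(I−A)_34 / det(I−A) = 0.322750 / 0.23825.
Δx_3 = 0.322750 × (-20) / 0.23825 = -6.455 / 0.23825 ≈ -27.09.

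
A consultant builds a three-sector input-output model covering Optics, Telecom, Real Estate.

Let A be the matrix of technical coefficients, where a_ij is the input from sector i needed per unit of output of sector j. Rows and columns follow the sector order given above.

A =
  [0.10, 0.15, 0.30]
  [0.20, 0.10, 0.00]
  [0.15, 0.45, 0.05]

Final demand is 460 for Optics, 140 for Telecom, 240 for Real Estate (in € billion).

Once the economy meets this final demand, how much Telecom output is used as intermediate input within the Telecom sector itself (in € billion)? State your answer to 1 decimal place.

I − A =
  [   0.90    -0.15    -0.30]
  [  -0.20     0.90     0.00]
  [  -0.15    -0.45     0.95]
Cofactors of I−A, C_ij = (−1)^(i+j)·(minor ij) (rows/columns in the sector order above):
  C_11 = (0.90)(0.95) − (0.00)(-0.45) = 0.8550
  C_12 = −[(-0.20)(0.95) − (0.00)(-0.15)] = 0.1900
  C_13 = (-0.20)(-0.45) − (0.90)(-0.15) = 0.2250
  C_21 = −[(-0.15)(0.95) − (-0.30)(-0.45)] = 0.2775
  C_22 = (0.90)(0.95) − (-0.30)(-0.15) = 0.8100
  C_23 = −[(0.90)(-0.45) − (-0.15)(-0.15)] = 0.4275
  C_31 = (-0.15)(0.00) − (-0.30)(0.90) = 0.2700
  C_32 = −[(0.90)(0.00) − (-0.30)(-0.20)] = 0.0600
  C_33 = (0.90)(0.90) − (-0.15)(-0.20) = 0.7800
det(I−A) = Σ_j (I−A)_1j·C_1j = (0.90)(0.8550) + (-0.15)(0.1900) + (-0.30)(0.2250) = 0.6735
adj(I−A) = Cᵀ =
  [ 0.8550   0.2775   0.2700]
  [ 0.1900   0.8100   0.0600]
  [ 0.2250   0.4275   0.7800]
(I − A)⁻¹ = adj(I−A) / det(I−A) ≈
  [   1.2695     0.4120     0.4009]
  [   0.2821     1.2027     0.0891]
  [   0.3341     0.6347     1.1581]
First solve x = (I − A)⁻¹ d = adj(I−A)·d / det(I−A); in particular x_T = (0.1900·460 + 0.8100·140 + 0.0600·240) / 0.6735 = 215.20 / 0.6735 ≈ 319.525.
Intermediate flow from T to T: z_TT = a_TT · x_T = 0.10 × 215.20 / 0.6735 = 21.52 / 0.6735 ≈ 32.0.

z_TT = 32.0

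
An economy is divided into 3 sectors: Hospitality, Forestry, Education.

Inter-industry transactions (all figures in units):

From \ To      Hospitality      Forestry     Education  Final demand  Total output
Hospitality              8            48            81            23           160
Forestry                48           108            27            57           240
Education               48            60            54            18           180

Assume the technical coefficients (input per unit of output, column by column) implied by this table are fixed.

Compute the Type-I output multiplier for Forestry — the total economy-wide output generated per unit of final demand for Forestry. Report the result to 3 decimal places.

m_2 = 6.311

Technical coefficients a_ij = z_ij / X_j:
  a_11 = 8/160 = 0.05, a_21 = 48/160 = 0.30, a_31 = 48/160 = 0.30
  a_12 = 48/240 = 0.20, a_22 = 108/240 = 0.45, a_32 = 60/240 = 0.25
  a_13 = 81/180 = 0.45, a_23 = 27/180 = 0.15, a_33 = 54/180 = 0.30
I − A =
  [   0.95    -0.20    -0.45]
  [  -0.30     0.55    -0.15]
  [  -0.30    -0.25     0.70]
Cofactors of I−A, C_ij = (−1)^(i+j)·(minor ij) (rows/columns in the sector order above):
  C_11 = (0.55)(0.70) − (-0.15)(-0.25) = 0.3475
  C_12 = −[(-0.30)(0.70) − (-0.15)(-0.30)] = 0.2550
  C_13 = (-0.30)(-0.25) − (0.55)(-0.30) = 0.2400
  C_21 = −[(-0.20)(0.70) − (-0.45)(-0.25)] = 0.2525
  C_22 = (0.95)(0.70) − (-0.45)(-0.30) = 0.5300
  C_23 = −[(0.95)(-0.25) − (-0.20)(-0.30)] = 0.2975
  C_31 = (-0.20)(-0.15) − (-0.45)(0.55) = 0.2775
  C_32 = −[(0.95)(-0.15) − (-0.45)(-0.30)] = 0.2775
  C_33 = (0.95)(0.55) − (-0.20)(-0.30) = 0.4625
det(I−A) = Σ_j (I−A)_1j·C_1j = (0.95)(0.3475) + (-0.20)(0.2550) + (-0.45)(0.2400) = 0.171125
adj(I−A) = Cᵀ =
  [ 0.3475   0.2525   0.2775]
  [ 0.2550   0.5300   0.2775]
  [ 0.2400   0.2975   0.4625]
(I − A)⁻¹ = adj(I−A) / det(I−A) ≈
  [   2.0307     1.4755     1.6216]
  [   1.4901     3.0972     1.6216]
  [   1.4025     1.7385     2.7027]
The output multiplier for sector j is the column-j sum of the Leontief inverse (I − A)⁻¹ = adj(I−A) / det(I−A).
Column 2 of adj(I−A): (0.2525, 0.5300, 0.2975); det(I−A) = 0.171125.
m_2 = (0.2525 + 0.5300 + 0.2975) / 0.171125 = 1.08 / 0.171125 ≈ 6.311.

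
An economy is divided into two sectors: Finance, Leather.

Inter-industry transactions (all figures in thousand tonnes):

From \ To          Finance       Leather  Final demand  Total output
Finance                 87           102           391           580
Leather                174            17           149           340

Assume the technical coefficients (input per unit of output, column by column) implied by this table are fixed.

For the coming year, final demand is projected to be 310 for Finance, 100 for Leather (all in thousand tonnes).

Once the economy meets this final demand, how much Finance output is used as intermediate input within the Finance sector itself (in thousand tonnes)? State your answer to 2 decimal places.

Technical coefficients a_ij = z_ij / X_j:
  a_11 = 87/580 = 0.15, a_21 = 174/580 = 0.30
  a_12 = 102/340 = 0.30, a_22 = 17/340 = 0.05
I − A =
  [   0.85    -0.30]
  [  -0.30     0.95]
det(I−A) = (0.85)(0.95) − (-0.30)(-0.30) = 0.7175
adj(I−A) = [[0.95, 0.30], [0.30, 0.85]]
(I − A)⁻¹ = adj(I−A) / det(I−A) ≈
  [   1.3240     0.4181]
  [   0.4181     1.1847]
First solve x = (I − A)⁻¹ d = adj(I−A)·d / det(I−A); in particular x_1 = (0.95·310 + 0.30·100) / 0.7175 = 324.50 / 0.7175 ≈ 452.2648.
Intermediate flow from 1 to 1: z_11 = a_11 · x_1 = 0.15 × 324.50 / 0.7175 = 48.675 / 0.7175 ≈ 67.84.

z_11 = 67.84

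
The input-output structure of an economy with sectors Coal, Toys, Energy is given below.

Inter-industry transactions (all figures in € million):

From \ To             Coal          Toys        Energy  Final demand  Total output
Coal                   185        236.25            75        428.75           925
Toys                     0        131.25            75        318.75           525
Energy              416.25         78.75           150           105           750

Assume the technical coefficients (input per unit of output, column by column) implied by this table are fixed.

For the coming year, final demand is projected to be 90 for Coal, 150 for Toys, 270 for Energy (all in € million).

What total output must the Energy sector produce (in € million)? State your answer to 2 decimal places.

Technical coefficients a_ij = z_ij / X_j:
  a_11 = 185/925 = 0.20, a_21 = 0/925 = 0.00, a_31 = 416.25/925 = 0.45
  a_12 = 236.25/525 = 0.45, a_22 = 131.25/525 = 0.25, a_32 = 78.75/525 = 0.15
  a_13 = 75/750 = 0.10, a_23 = 75/750 = 0.10, a_33 = 150/750 = 0.20
I − A =
  [   0.80    -0.45    -0.10]
  [   0.00     0.75    -0.10]
  [  -0.45    -0.15     0.80]
Cofactors of I−A, C_ij = (−1)^(i+j)·(minor ij) (rows/columns in the sector order above):
  C_11 = (0.75)(0.80) − (-0.10)(-0.15) = 0.5850
  C_12 = −[(0.00)(0.80) − (-0.10)(-0.45)] = 0.0450
  C_13 = (0.00)(-0.15) − (0.75)(-0.45) = 0.3375
  C_21 = −[(-0.45)(0.80) − (-0.10)(-0.15)] = 0.3750
  C_22 = (0.80)(0.80) − (-0.10)(-0.45) = 0.5950
  C_23 = −[(0.80)(-0.15) − (-0.45)(-0.45)] = 0.3225
  C_31 = (-0.45)(-0.10) − (-0.10)(0.75) = 0.1200
  C_32 = −[(0.80)(-0.10) − (-0.10)(0.00)] = 0.0800
  C_33 = (0.80)(0.75) − (-0.45)(0.00) = 0.6000
det(I−A) = Σ_j (I−A)_1j·C_1j = (0.80)(0.5850) + (-0.45)(0.0450) + (-0.10)(0.3375) = 0.4140
adj(I−A) = Cᵀ =
  [ 0.5850   0.3750   0.1200]
  [ 0.0450   0.5950   0.0800]
  [ 0.3375   0.3225   0.6000]
(I − A)⁻¹ = adj(I−A) / det(I−A) ≈
  [   1.4130     0.9058     0.2899]
  [   0.1087     1.4372     0.1932]
  [   0.8152     0.7790     1.4493]
x = (I − A)⁻¹ d = adj(I−A)·d / det(I−A), with det(I−A) = 0.4140:
  x_1 = (0.5850·90 + 0.3750·150 + 0.1200·270) / 0.4140 = 141.30 / 0.4140 ≈ 341.30
  x_2 = (0.0450·90 + 0.5950·150 + 0.0800·270) / 0.4140 = 114.90 / 0.4140 ≈ 277.54
  x_3 = (0.3375·90 + 0.3225·150 + 0.6000·270) / 0.4140 = 240.75 / 0.4140 ≈ 581.52

x_3 = 581.52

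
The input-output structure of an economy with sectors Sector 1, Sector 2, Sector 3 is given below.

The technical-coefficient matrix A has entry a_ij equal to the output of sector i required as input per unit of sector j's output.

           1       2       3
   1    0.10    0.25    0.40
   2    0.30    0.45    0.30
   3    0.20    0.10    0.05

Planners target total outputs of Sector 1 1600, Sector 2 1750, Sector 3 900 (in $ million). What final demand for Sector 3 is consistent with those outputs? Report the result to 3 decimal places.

d_3 = 360.000

I − A =
  [   0.90    -0.25    -0.40]
  [  -0.30     0.55    -0.30]
  [  -0.20    -0.10     0.95]
d = (I − A) x:
  d_1 = (+0.90)·1600 + (-0.25)·1750 + (-0.40)·900 = 642.500
  d_2 = (-0.30)·1600 + (+0.55)·1750 + (-0.30)·900 = 212.500
  d_3 = (-0.20)·1600 + (-0.10)·1750 + (+0.95)·900 = 360.000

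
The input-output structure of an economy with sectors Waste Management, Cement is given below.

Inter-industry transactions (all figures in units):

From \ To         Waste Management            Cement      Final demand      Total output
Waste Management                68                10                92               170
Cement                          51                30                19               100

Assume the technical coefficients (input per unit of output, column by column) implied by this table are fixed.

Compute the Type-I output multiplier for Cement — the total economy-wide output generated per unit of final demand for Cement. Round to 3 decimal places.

Technical coefficients a_ij = z_ij / X_j:
  a_WW = 68/170 = 0.40, a_CW = 51/170 = 0.30
  a_WC = 10/100 = 0.10, a_CC = 30/100 = 0.30
I − A =
  [   0.60    -0.10]
  [  -0.30     0.70]
det(I−A) = (0.60)(0.70) − (-0.10)(-0.30) = 0.3900
adj(I−A) = [[0.70, 0.10], [0.30, 0.60]]
(I − A)⁻¹ = adj(I−A) / det(I−A) ≈
  [   1.7949     0.2564]
  [   0.7692     1.5385]
The output multiplier for sector j is the column-j sum of the Leontief inverse (I − A)⁻¹ = adj(I−A) / det(I−A).
Column C of adj(I−A): (0.10, 0.60); det(I−A) = 0.3900.
m_C = (0.10 + 0.60) / 0.3900 = 0.70 / 0.3900 ≈ 1.795.

m_C = 1.795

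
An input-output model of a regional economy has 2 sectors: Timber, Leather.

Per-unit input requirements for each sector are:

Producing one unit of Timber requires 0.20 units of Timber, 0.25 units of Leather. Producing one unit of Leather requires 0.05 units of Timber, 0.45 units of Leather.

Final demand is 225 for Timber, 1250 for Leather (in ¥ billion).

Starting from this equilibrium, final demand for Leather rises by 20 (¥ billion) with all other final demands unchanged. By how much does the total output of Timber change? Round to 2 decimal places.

Δx_T = 2.34

I − A =
  [   0.80    -0.05]
  [  -0.25     0.55]
det(I−A) = (0.80)(0.55) − (-0.05)(-0.25) = 0.4275
adj(I−A) = [[0.55, 0.05], [0.25, 0.80]]
(I − A)⁻¹ = adj(I−A) / det(I−A) ≈
  [   1.2865     0.1170]
  [   0.5848     1.8713]
Δx = (I − A)⁻¹ Δd with Δd having +20 in the Leather component and 0 elsewhere.
So Δx_T = L_TL · (+20), where L_TL = adj(I−A)_TL / det(I−A) = 0.05 / 0.4275.
Δx_T = 0.05 × (+20) / 0.4275 = 1.00 / 0.4275 ≈ 2.34.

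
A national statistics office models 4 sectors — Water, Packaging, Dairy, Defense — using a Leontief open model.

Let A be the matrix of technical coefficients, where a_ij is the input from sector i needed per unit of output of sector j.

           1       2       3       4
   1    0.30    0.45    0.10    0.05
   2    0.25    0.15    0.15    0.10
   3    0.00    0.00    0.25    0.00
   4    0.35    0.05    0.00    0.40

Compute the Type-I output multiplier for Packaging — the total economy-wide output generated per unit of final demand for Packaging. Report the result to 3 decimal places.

I − A =
  [   0.70    -0.45    -0.10    -0.05]
  [  -0.25     0.85    -0.15    -0.10]
  [   0.00     0.00     0.75     0.00]
  [  -0.35    -0.05     0.00     0.60]
Compute the cofactors C_ij = (−1)^(i+j)·(3×3 minor ij) of I−A; the adjugate is their transpose:
adj(I−A) = Cᵀ =
  [ 0.378750   0.204375   0.091375   0.065625]
  [ 0.138750   0.301875   0.078875   0.061875]
  [ 0.000000   0.000000   0.254750   0.000000]
  [ 0.232500   0.144375   0.059875   0.361875]
det(I−A) = Σ_j (I−A)_1j·C_1j = (0.70)(0.378750) + (-0.45)(0.138750) + (-0.10)(0.000000) + (-0.05)(0.232500) = 0.1910625
(I − A)⁻¹ = adj(I−A) / det(I−A) ≈
  [   1.9823     1.0697     0.4782     0.3435]
  [   0.7262     1.5800     0.4128     0.3238]
  [   0.0000     0.0000     1.3333     0.0000]
  [   1.2169     0.7556     0.3134     1.8940]
The output multiplier for sector j is the column-j sum of the Leontief inverse (I − A)⁻¹ = adj(I−A) / det(I−A).
Column 2 of adj(I−A): (0.204375, 0.301875, 0.000000, 0.144375); det(I−A) = 0.1910625.
m_2 = (0.204375 + 0.301875 + 0.000000 + 0.144375) / 0.1910625 = 0.650625 / 0.1910625 ≈ 3.405.

m_2 = 3.405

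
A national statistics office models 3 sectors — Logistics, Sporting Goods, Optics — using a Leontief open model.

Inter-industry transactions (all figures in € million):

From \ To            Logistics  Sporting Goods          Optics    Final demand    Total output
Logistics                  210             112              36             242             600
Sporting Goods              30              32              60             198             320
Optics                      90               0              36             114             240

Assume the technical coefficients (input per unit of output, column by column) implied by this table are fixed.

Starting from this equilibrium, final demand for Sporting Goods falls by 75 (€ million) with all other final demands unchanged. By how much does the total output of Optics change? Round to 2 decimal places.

Δx_3 = -8.77

Technical coefficients a_ij = z_ij / X_j:
  a_11 = 210/600 = 0.35, a_21 = 30/600 = 0.05, a_31 = 90/600 = 0.15
  a_12 = 112/320 = 0.35, a_22 = 32/320 = 0.10, a_32 = 0/320 = 0.00
  a_13 = 36/240 = 0.15, a_23 = 60/240 = 0.25, a_33 = 36/240 = 0.15
I − A =
  [   0.65    -0.35    -0.15]
  [  -0.05     0.90    -0.25]
  [  -0.15     0.00     0.85]
Cofactors of I−A, C_ij = (−1)^(i+j)·(minor ij) (rows/columns in the sector order above):
  C_11 = (0.90)(0.85) − (-0.25)(0.00) = 0.7650
  C_12 = −[(-0.05)(0.85) − (-0.25)(-0.15)] = 0.0800
  C_13 = (-0.05)(0.00) − (0.90)(-0.15) = 0.1350
  C_21 = −[(-0.35)(0.85) − (-0.15)(0.00)] = 0.2975
  C_22 = (0.65)(0.85) − (-0.15)(-0.15) = 0.5300
  C_23 = −[(0.65)(0.00) − (-0.35)(-0.15)] = 0.0525
  C_31 = (-0.35)(-0.25) − (-0.15)(0.90) = 0.2225
  C_32 = −[(0.65)(-0.25) − (-0.15)(-0.05)] = 0.1700
  C_33 = (0.65)(0.90) − (-0.35)(-0.05) = 0.5675
det(I−A) = Σ_j (I−A)_1j·C_1j = (0.65)(0.7650) + (-0.35)(0.0800) + (-0.15)(0.1350) = 0.4490
adj(I−A) = Cᵀ =
  [ 0.7650   0.2975   0.2225]
  [ 0.0800   0.5300   0.1700]
  [ 0.1350   0.0525   0.5675]
(I − A)⁻¹ = adj(I−A) / det(I−A) ≈
  [   1.7038     0.6626     0.4955]
  [   0.1782     1.1804     0.3786]
  [   0.3007     0.1169     1.2639]
Δx = (I − A)⁻¹ Δd with Δd having -75 in the Sporting Goods component and 0 elsewhere.
So Δx_3 = L_32 · (-75), where L_32 = adj(I−A)_32 / det(I−A) = 0.0525 / 0.4490.
Δx_3 = 0.0525 × (-75) / 0.4490 = -3.9375 / 0.4490 ≈ -8.77.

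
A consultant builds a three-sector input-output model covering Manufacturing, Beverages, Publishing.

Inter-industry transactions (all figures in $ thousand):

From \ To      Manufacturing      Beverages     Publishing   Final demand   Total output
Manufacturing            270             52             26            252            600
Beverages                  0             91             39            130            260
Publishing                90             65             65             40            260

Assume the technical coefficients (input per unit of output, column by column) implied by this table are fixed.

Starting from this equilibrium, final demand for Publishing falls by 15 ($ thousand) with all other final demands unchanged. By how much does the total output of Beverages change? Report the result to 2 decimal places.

Δx_B = -5.31

Technical coefficients a_ij = z_ij / X_j:
  a_MM = 270/600 = 0.45, a_BM = 0/600 = 0.00, a_PM = 90/600 = 0.15
  a_MB = 52/260 = 0.20, a_BB = 91/260 = 0.35, a_PB = 65/260 = 0.25
  a_MP = 26/260 = 0.10, a_BP = 39/260 = 0.15, a_PP = 65/260 = 0.25
I − A =
  [   0.55    -0.20    -0.10]
  [   0.00     0.65    -0.15]
  [  -0.15    -0.25     0.75]
Cofactors of I−A, C_ij = (−1)^(i+j)·(minor ij) (rows/columns in the sector order above):
  C_11 = (0.65)(0.75) − (-0.15)(-0.25) = 0.4500
  C_12 = −[(0.00)(0.75) − (-0.15)(-0.15)] = 0.0225
  C_13 = (0.00)(-0.25) − (0.65)(-0.15) = 0.0975
  C_21 = −[(-0.20)(0.75) − (-0.10)(-0.25)] = 0.1750
  C_22 = (0.55)(0.75) − (-0.10)(-0.15) = 0.3975
  C_23 = −[(0.55)(-0.25) − (-0.20)(-0.15)] = 0.1675
  C_31 = (-0.20)(-0.15) − (-0.10)(0.65) = 0.0950
  C_32 = −[(0.55)(-0.15) − (-0.10)(0.00)] = 0.0825
  C_33 = (0.55)(0.65) − (-0.20)(0.00) = 0.3575
det(I−A) = Σ_j (I−A)_1j·C_1j = (0.55)(0.4500) + (-0.20)(0.0225) + (-0.10)(0.0975) = 0.23325
adj(I−A) = Cᵀ =
  [ 0.4500   0.1750   0.0950]
  [ 0.0225   0.3975   0.0825]
  [ 0.0975   0.1675   0.3575]
(I − A)⁻¹ = adj(I−A) / det(I−A) ≈
  [   1.9293     0.7503     0.4073]
  [   0.0965     1.7042     0.3537]
  [   0.4180     0.7181     1.5327]
Δx = (I − A)⁻¹ Δd with Δd having -15 in the Publishing component and 0 elsewhere.
So Δx_B = L_BP · (-15), where L_BP = adj(I−A)_BP / det(I−A) = 0.0825 / 0.23325.
Δx_B = 0.0825 × (-15) / 0.23325 = -1.2375 / 0.23325 ≈ -5.31.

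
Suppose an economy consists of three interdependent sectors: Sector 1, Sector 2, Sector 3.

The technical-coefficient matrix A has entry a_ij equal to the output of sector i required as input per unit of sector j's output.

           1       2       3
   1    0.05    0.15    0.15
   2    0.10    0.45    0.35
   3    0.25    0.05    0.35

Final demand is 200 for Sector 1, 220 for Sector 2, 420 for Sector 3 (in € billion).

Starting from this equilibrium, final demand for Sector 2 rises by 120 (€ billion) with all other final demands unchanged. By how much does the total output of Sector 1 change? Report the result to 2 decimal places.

Δx_1 = 45.20

I − A =
  [   0.95    -0.15    -0.15]
  [  -0.10     0.55    -0.35]
  [  -0.25    -0.05     0.65]
Cofactors of I−A, C_ij = (−1)^(i+j)·(minor ij) (rows/columns in the sector order above):
  C_11 = (0.55)(0.65) − (-0.35)(-0.05) = 0.3400
  C_12 = −[(-0.10)(0.65) − (-0.35)(-0.25)] = 0.1525
  C_13 = (-0.10)(-0.05) − (0.55)(-0.25) = 0.1425
  C_21 = −[(-0.15)(0.65) − (-0.15)(-0.05)] = 0.1050
  C_22 = (0.95)(0.65) − (-0.15)(-0.25) = 0.5800
  C_23 = −[(0.95)(-0.05) − (-0.15)(-0.25)] = 0.0850
  C_31 = (-0.15)(-0.35) − (-0.15)(0.55) = 0.1350
  C_32 = −[(0.95)(-0.35) − (-0.15)(-0.10)] = 0.3475
  C_33 = (0.95)(0.55) − (-0.15)(-0.10) = 0.5075
det(I−A) = Σ_j (I−A)_1j·C_1j = (0.95)(0.3400) + (-0.15)(0.1525) + (-0.15)(0.1425) = 0.27875
adj(I−A) = Cᵀ =
  [ 0.3400   0.1050   0.1350]
  [ 0.1525   0.5800   0.3475]
  [ 0.1425   0.0850   0.5075]
(I − A)⁻¹ = adj(I−A) / det(I−A) ≈
  [   1.2197     0.3767     0.4843]
  [   0.5471     2.0807     1.2466]
  [   0.5112     0.3049     1.8206]
Δx = (I − A)⁻¹ Δd with Δd having +120 in the Sector 2 component and 0 elsewhere.
So Δx_1 = L_12 · (+120), where L_12 = adj(I−A)_12 / det(I−A) = 0.1050 / 0.27875.
Δx_1 = 0.1050 × (+120) / 0.27875 = 12.60 / 0.27875 ≈ 45.20.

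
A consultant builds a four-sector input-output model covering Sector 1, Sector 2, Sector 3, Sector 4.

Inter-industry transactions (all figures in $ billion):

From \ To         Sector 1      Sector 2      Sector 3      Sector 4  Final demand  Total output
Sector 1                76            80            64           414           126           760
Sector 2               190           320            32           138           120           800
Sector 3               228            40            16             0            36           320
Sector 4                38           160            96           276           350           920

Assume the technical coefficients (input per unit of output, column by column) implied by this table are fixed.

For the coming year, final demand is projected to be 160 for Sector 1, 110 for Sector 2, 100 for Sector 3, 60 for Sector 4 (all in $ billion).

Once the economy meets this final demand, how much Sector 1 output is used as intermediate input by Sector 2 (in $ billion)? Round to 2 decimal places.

z_12 = 54.31

Technical coefficients a_ij = z_ij / X_j:
  a_11 = 76/760 = 0.10, a_21 = 190/760 = 0.25, a_31 = 228/760 = 0.30, a_41 = 38/760 = 0.05
  a_12 = 80/800 = 0.10, a_22 = 320/800 = 0.40, a_32 = 40/800 = 0.05, a_42 = 160/800 = 0.20
  a_13 = 64/320 = 0.20, a_23 = 32/320 = 0.10, a_33 = 16/320 = 0.05, a_43 = 96/320 = 0.30
  a_14 = 414/920 = 0.45, a_24 = 138/920 = 0.15, a_34 = 0/920 = 0.00, a_44 = 276/920 = 0.30
I − A =
  [   0.90    -0.10    -0.20    -0.45]
  [  -0.25     0.60    -0.10    -0.15]
  [  -0.30    -0.05     0.95     0.00]
  [  -0.05    -0.20    -0.30     0.70]
Compute the cofactors C_ij = (−1)^(i+j)·(3×3 minor ij) of I−A; the adjugate is their transpose:
adj(I−A) = Cᵀ =
  [ 0.364750   0.165750   0.179500   0.270000]
  [ 0.207875   0.494625   0.171500   0.239625]
  [ 0.126125   0.078375   0.296750   0.097875]
  [ 0.139500   0.186750   0.189000   0.443250]
det(I−A) = Σ_j (I−A)_1j·C_1j = (0.90)(0.364750) + (-0.10)(0.207875) + (-0.20)(0.126125) + (-0.45)(0.139500) = 0.2194875
(I − A)⁻¹ = adj(I−A) / det(I−A) ≈
  [   1.6618     0.7552     0.8178     1.2301]
  [   0.9471     2.2535     0.7814     1.0917]
  [   0.5746     0.3571     1.3520     0.4459]
  [   0.6356     0.8508     0.8611     2.0195]
First solve x = (I − A)⁻¹ d = adj(I−A)·d / det(I−A); in particular x_2 = (0.207875·160 + 0.494625·110 + 0.171500·100 + 0.239625·60) / 0.2194875 = 119.19625 / 0.2194875 ≈ 543.0662.
Intermediate flow from 1 to 2: z_12 = a_12 · x_2 = 0.10 × 119.19625 / 0.2194875 = 11.919625 / 0.2194875 ≈ 54.31.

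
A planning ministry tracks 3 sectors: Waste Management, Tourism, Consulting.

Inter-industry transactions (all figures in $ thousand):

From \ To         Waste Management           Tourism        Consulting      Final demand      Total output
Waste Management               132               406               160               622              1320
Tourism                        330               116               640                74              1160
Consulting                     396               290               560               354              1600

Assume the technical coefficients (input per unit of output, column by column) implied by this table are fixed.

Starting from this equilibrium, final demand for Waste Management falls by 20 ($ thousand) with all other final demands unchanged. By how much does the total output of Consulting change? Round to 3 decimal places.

Δx_C = -21.848

Technical coefficients a_ij = z_ij / X_j:
  a_WW = 132/1320 = 0.10, a_TW = 330/1320 = 0.25, a_CW = 396/1320 = 0.30
  a_WT = 406/1160 = 0.35, a_TT = 116/1160 = 0.10, a_CT = 290/1160 = 0.25
  a_WC = 160/1600 = 0.10, a_TC = 640/1600 = 0.40, a_CC = 560/1600 = 0.35
I − A =
  [   0.90    -0.35    -0.10]
  [  -0.25     0.90    -0.40]
  [  -0.30    -0.25     0.65]
Cofactors of I−A, C_ij = (−1)^(i+j)·(minor ij) (rows/columns in the sector order above):
  C_11 = (0.90)(0.65) − (-0.40)(-0.25) = 0.4850
  C_12 = −[(-0.25)(0.65) − (-0.40)(-0.30)] = 0.2825
  C_13 = (-0.25)(-0.25) − (0.90)(-0.30) = 0.3325
  C_21 = −[(-0.35)(0.65) − (-0.10)(-0.25)] = 0.2525
  C_22 = (0.90)(0.65) − (-0.10)(-0.30) = 0.5550
  C_23 = −[(0.90)(-0.25) − (-0.35)(-0.30)] = 0.3300
  C_31 = (-0.35)(-0.40) − (-0.10)(0.90) = 0.2300
  C_32 = −[(0.90)(-0.40) − (-0.10)(-0.25)] = 0.3850
  C_33 = (0.90)(0.90) − (-0.35)(-0.25) = 0.7225
det(I−A) = Σ_j (I−A)_1j·C_1j = (0.90)(0.4850) + (-0.35)(0.2825) + (-0.10)(0.3325) = 0.304375
adj(I−A) = Cᵀ =
  [ 0.4850   0.2525   0.2300]
  [ 0.2825   0.5550   0.3850]
  [ 0.3325   0.3300   0.7225]
(I − A)⁻¹ = adj(I−A) / det(I−A) ≈
  [   1.5934     0.8296     0.7556]
  [   0.9281     1.8234     1.2649]
  [   1.0924     1.0842     2.3737]
Δx = (I − A)⁻¹ Δd with Δd having -20 in the Waste Management component and 0 elsewhere.
So Δx_C = L_CW · (-20), where L_CW = adj(I−A)_CW / det(I−A) = 0.3325 / 0.304375.
Δx_C = 0.3325 × (-20) / 0.304375 = -6.65 / 0.304375 ≈ -21.848.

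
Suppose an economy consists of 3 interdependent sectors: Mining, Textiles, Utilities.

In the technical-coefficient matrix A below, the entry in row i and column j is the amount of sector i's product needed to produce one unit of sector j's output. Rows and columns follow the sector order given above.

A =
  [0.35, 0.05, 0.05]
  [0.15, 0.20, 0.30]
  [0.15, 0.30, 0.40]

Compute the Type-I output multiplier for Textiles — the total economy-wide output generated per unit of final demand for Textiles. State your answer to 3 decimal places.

I − A =
  [   0.65    -0.05    -0.05]
  [  -0.15     0.80    -0.30]
  [  -0.15    -0.30     0.60]
Cofactors of I−A, C_ij = (−1)^(i+j)·(minor ij) (rows/columns in the sector order above):
  C_11 = (0.80)(0.60) − (-0.30)(-0.30) = 0.3900
  C_12 = −[(-0.15)(0.60) − (-0.30)(-0.15)] = 0.1350
  C_13 = (-0.15)(-0.30) − (0.80)(-0.15) = 0.1650
  C_21 = −[(-0.05)(0.60) − (-0.05)(-0.30)] = 0.0450
  C_22 = (0.65)(0.60) − (-0.05)(-0.15) = 0.3825
  C_23 = −[(0.65)(-0.30) − (-0.05)(-0.15)] = 0.2025
  C_31 = (-0.05)(-0.30) − (-0.05)(0.80) = 0.0550
  C_32 = −[(0.65)(-0.30) − (-0.05)(-0.15)] = 0.2025
  C_33 = (0.65)(0.80) − (-0.05)(-0.15) = 0.5125
det(I−A) = Σ_j (I−A)_1j·C_1j = (0.65)(0.3900) + (-0.05)(0.1350) + (-0.05)(0.1650) = 0.2385
adj(I−A) = Cᵀ =
  [ 0.3900   0.0450   0.0550]
  [ 0.1350   0.3825   0.2025]
  [ 0.1650   0.2025   0.5125]
(I − A)⁻¹ = adj(I−A) / det(I−A) ≈
  [   1.6352     0.1887     0.2306]
  [   0.5660     1.6038     0.8491]
  [   0.6918     0.8491     2.1488]
The output multiplier for sector j is the column-j sum of the Leontief inverse (I − A)⁻¹ = adj(I−A) / det(I−A).
Column T of adj(I−A): (0.0450, 0.3825, 0.2025); det(I−A) = 0.2385.
m_T = (0.0450 + 0.3825 + 0.2025) / 0.2385 = 0.63 / 0.2385 ≈ 2.642.

m_T = 2.642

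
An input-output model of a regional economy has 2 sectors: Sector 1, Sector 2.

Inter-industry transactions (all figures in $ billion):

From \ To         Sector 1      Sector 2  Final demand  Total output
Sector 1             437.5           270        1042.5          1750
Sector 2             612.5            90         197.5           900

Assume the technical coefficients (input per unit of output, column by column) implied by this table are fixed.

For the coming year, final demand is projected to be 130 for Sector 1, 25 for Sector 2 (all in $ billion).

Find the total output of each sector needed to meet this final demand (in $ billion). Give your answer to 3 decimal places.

Technical coefficients a_ij = z_ij / X_j:
  a_11 = 437.5/1750 = 0.25, a_21 = 612.5/1750 = 0.35
  a_12 = 270/900 = 0.30, a_22 = 90/900 = 0.10
I − A =
  [   0.75    -0.30]
  [  -0.35     0.90]
det(I−A) = (0.75)(0.90) − (-0.30)(-0.35) = 0.5700
adj(I−A) = [[0.90, 0.30], [0.35, 0.75]]
(I − A)⁻¹ = adj(I−A) / det(I−A) ≈
  [   1.5789     0.5263]
  [   0.6140     1.3158]
x = (I − A)⁻¹ d = adj(I−A)·d / det(I−A), with det(I−A) = 0.5700:
  x_1 = (0.90·130 + 0.30·25) / 0.5700 = 124.50 / 0.5700 ≈ 218.421
  x_2 = (0.35·130 + 0.75·25) / 0.5700 = 64.25 / 0.5700 ≈ 112.719

x_1 = 218.421, x_2 = 112.719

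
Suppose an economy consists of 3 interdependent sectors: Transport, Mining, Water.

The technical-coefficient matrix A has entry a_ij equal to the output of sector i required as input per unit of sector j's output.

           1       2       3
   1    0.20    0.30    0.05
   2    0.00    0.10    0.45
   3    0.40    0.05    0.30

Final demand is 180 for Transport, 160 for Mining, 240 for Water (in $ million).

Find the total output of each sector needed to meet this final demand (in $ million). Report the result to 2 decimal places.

x_1 = 450.60, x_2 = 495.65, x_3 = 635.75

I − A =
  [   0.80    -0.30    -0.05]
  [   0.00     0.90    -0.45]
  [  -0.40    -0.05     0.70]
Cofactors of I−A, C_ij = (−1)^(i+j)·(minor ij) (rows/columns in the sector order above):
  C_11 = (0.90)(0.70) − (-0.45)(-0.05) = 0.6075
  C_12 = −[(0.00)(0.70) − (-0.45)(-0.40)] = 0.1800
  C_13 = (0.00)(-0.05) − (0.90)(-0.40) = 0.3600
  C_21 = −[(-0.30)(0.70) − (-0.05)(-0.05)] = 0.2125
  C_22 = (0.80)(0.70) − (-0.05)(-0.40) = 0.5400
  C_23 = −[(0.80)(-0.05) − (-0.30)(-0.40)] = 0.1600
  C_31 = (-0.30)(-0.45) − (-0.05)(0.90) = 0.1800
  C_32 = −[(0.80)(-0.45) − (-0.05)(0.00)] = 0.3600
  C_33 = (0.80)(0.90) − (-0.30)(0.00) = 0.7200
det(I−A) = Σ_j (I−A)_1j·C_1j = (0.80)(0.6075) + (-0.30)(0.1800) + (-0.05)(0.3600) = 0.4140
adj(I−A) = Cᵀ =
  [ 0.6075   0.2125   0.1800]
  [ 0.1800   0.5400   0.3600]
  [ 0.3600   0.1600   0.7200]
(I − A)⁻¹ = adj(I−A) / det(I−A) ≈
  [   1.4674     0.5133     0.4348]
  [   0.4348     1.3043     0.8696]
  [   0.8696     0.3865     1.7391]
x = (I − A)⁻¹ d = adj(I−A)·d / det(I−A), with det(I−A) = 0.4140:
  x_1 = (0.6075·180 + 0.2125·160 + 0.1800·240) / 0.4140 = 186.55 / 0.4140 ≈ 450.60
  x_2 = (0.1800·180 + 0.5400·160 + 0.3600·240) / 0.4140 = 205.20 / 0.4140 ≈ 495.65
  x_3 = (0.3600·180 + 0.1600·160 + 0.7200·240) / 0.4140 = 263.20 / 0.4140 ≈ 635.75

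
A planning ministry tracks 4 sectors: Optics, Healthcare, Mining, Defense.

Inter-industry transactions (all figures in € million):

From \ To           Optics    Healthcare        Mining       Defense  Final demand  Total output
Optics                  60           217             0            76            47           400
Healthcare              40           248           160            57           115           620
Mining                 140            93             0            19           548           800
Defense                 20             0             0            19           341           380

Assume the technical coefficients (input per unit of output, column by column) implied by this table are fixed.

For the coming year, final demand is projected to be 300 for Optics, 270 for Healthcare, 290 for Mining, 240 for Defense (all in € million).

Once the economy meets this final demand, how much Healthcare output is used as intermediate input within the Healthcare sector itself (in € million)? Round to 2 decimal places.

z_22 = 357.48

Technical coefficients a_ij = z_ij / X_j:
  a_11 = 60/400 = 0.15, a_21 = 40/400 = 0.10, a_31 = 140/400 = 0.35, a_41 = 20/400 = 0.05
  a_12 = 217/620 = 0.35, a_22 = 248/620 = 0.40, a_32 = 93/620 = 0.15, a_42 = 0/620 = 0.00
  a_13 = 0/800 = 0.00, a_23 = 160/800 = 0.20, a_33 = 0/800 = 0.00, a_43 = 0/800 = 0.00
  a_14 = 76/380 = 0.20, a_24 = 57/380 = 0.15, a_34 = 19/380 = 0.05, a_44 = 19/380 = 0.05
I − A =
  [   0.85    -0.35     0.00    -0.20]
  [  -0.10     0.60    -0.20    -0.15]
  [  -0.35    -0.15     1.00    -0.05]
  [  -0.05     0.00     0.00     0.95]
Compute the cofactors C_ij = (−1)^(i+j)·(3×3 minor ij) of I−A; the adjugate is their transpose:
adj(I−A) = Cᵀ =
  [ 0.541500   0.332500   0.066500   0.170000]
  [ 0.169500   0.797500   0.159500   0.170000]
  [ 0.216375   0.236875   0.442625   0.106250]
  [ 0.028500   0.017500   0.003500   0.425000]
det(I−A) = Σ_j (I−A)_1j·C_1j = (0.85)(0.541500) + (-0.35)(0.169500) + (0.00)(0.216375) + (-0.20)(0.028500) = 0.39525
(I − A)⁻¹ = adj(I−A) / det(I−A) ≈
  [   1.3700     0.8412     0.1682     0.4301]
  [   0.4288     2.0177     0.4035     0.4301]
  [   0.5474     0.5993     1.1199     0.2688]
  [   0.0721     0.0443     0.0089     1.0753]
First solve x = (I − A)⁻¹ d = adj(I−A)·d / det(I−A); in particular x_2 = (0.169500·300 + 0.797500·270 + 0.159500·290 + 0.170000·240) / 0.39525 = 353.23 / 0.39525 ≈ 893.6875.
Intermediate flow from 2 to 2: z_22 = a_22 · x_2 = 0.40 × 353.23 / 0.39525 = 141.292 / 0.39525 ≈ 357.48.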